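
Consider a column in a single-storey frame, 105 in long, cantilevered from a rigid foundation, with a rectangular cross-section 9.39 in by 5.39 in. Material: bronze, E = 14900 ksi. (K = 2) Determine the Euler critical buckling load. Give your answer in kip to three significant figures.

Buckling occurs about the weak axis: I_min = h·b³/12 with b = 5.39 in (the shorter side).
I_min = 9.39×5.39³/12 = 122.5 in⁴
Effective length L_e = K·L = 2 × 105 = 210.0 in
P_cr = π²EI / L_e² = π² × 14900×10³ × 122.5 / 210.0² = 4.086×10^5 lb

P_cr ≈ 409 kip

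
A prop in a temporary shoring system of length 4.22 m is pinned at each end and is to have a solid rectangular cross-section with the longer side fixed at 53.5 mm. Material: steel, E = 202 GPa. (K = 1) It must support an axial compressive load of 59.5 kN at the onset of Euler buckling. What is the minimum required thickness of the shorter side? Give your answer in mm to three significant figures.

L_e = K·L = 1 × 4.22 = 4.220 m
Required I = P_cr·L_e²/(π²E) = 5.950×10^4 × 4.220² / (π² × 2.02×10^11) = 5.315×10^-7 m⁴
I_req = 5.315×10^5 mm⁴
Rectangle, weak axis: I_min = h·b³/12 with h = 53.5 mm fixed  ⇒  b = (12I/h)^(1/3) = 49.2 mm

b ≈ 49.2 mm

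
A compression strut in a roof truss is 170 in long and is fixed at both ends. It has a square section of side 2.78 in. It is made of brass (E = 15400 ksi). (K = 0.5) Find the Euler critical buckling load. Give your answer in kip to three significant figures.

P_cr ≈ 105 kip

I = a⁴/12 = 2.78⁴/12 = 4.977 in⁴
Effective length L_e = K·L = 0.5 × 170 = 85.00 in
P_cr = π²EI / L_e² = π² × 15400×10³ × 4.977 / 85.00² = 1.047×10^5 lb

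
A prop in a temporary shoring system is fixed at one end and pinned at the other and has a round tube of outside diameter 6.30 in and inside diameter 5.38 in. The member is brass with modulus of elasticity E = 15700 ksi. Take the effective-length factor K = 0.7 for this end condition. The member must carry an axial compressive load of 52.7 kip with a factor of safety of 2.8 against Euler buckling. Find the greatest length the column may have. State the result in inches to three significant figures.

d_o = 6.30 in, d_i = 5.38 in
I = π(d_o⁴ − d_i⁴)/64 = π(6.30⁴ − 5.380⁴)/64 = 36.20 in⁴
Required critical load P_cr = n·P = 2.8 × 52.7 = 147.6 kip = 1.476×10^5 lb
From P_cr = π²EI/(K·L)²:  L = (1/K)·√(π²EI/P_cr) = (1/0.7)·√(π²×1.57×10^7×36.20/1.476×10^5)
L = 279 in

L_max ≈ 279 in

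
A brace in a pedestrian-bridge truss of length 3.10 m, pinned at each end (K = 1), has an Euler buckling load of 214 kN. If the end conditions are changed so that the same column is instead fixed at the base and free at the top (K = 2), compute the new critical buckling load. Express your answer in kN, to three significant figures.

P_cr ≈ 53.5 kN

P_cr ∝ 1/K², so P_cr,new = P_cr,old × (K_old/K_new)² = 214 × (1/2)²
= 214 × 0.2500 = 53.5 kN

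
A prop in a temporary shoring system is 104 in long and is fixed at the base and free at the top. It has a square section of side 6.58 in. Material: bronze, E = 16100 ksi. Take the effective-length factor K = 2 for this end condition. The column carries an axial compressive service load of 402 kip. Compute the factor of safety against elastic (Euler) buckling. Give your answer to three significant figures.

n ≈ 1.43

I = a⁴/12 = 6.58⁴/12 = 156.2 in⁴
Effective length L_e = K·L = 2 × 104 = 208.0 in
P_cr = π²EI / L_e² = π² × 16100×10³ × 156.2 / 208.0² = 5.737×10^5 lb
Factor of safety n = P_cr / P = 573.75 / 402 = 1.43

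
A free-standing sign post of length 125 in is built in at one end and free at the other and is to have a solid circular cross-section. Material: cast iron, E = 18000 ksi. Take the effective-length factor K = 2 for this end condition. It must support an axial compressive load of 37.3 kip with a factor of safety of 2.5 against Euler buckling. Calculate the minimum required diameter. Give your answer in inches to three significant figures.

Required P_cr = n·P = 2.5 × 37.3 = 93.25 kip
L_e = K·L = 2 × 125 = 250.0 in
Required I = P_cr·L_e²/(π²E) = 9.325×10^4 × 250.0² / (π² × 1.80×10^7) = 32.81 in⁴
Solid circle: I = πd⁴/64  ⇒  d = (64I/π)^(1/4) = (64×32.81/π)^(1/4) = 5.08 in

d ≈ 5.08 in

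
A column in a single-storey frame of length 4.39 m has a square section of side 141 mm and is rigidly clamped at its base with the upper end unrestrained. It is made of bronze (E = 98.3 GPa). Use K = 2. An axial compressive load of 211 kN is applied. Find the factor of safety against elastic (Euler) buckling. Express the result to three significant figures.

n ≈ 1.96

I = a⁴/12 = 141⁴/12 = 3.294×10^7 mm⁴
I = 3.294×10^7 mm⁴ = 3.294×10^-5 m⁴
Effective length L_e = K·L = 2 × 4.39 = 8.780 m
P_cr = π²EI / L_e² = π² × 98.3×10⁹ × 3.294×10^-5 / 8.780² = 4.145×10^5 N
Factor of safety n = P_cr / P = 414.53 / 211 = 1.96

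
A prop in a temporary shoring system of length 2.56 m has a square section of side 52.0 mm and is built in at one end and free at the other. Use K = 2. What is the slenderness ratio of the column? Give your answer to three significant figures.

For a square r = a/√12 = 52.0/√12 = 15.01 mm
L_e = K·L = 2 × 2.56 m = 5.120 m = 5120.0 mm
λ = L_e / r_min = 5120.0 / 15.01 = 341

λ ≈ 341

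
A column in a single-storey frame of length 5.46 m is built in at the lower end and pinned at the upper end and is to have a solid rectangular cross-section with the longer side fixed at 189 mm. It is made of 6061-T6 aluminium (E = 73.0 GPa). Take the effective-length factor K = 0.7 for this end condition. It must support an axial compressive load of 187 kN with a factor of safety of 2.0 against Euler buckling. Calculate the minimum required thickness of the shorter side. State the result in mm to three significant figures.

b ≈ 78.4 mm

Required P_cr = n·P = 2.0 × 187 = 374.0 kN
L_e = K·L = 0.7 × 5.46 = 3.822 m
Required I = P_cr·L_e²/(π²E) = 3.740×10^5 × 3.822² / (π² × 7.30×10^10) = 7.583×10^-6 m⁴
I_req = 7.583×10^6 mm⁴
Rectangle, weak axis: I_min = h·b³/12 with h = 189 mm fixed  ⇒  b = (12I/h)^(1/3) = 78.4 mm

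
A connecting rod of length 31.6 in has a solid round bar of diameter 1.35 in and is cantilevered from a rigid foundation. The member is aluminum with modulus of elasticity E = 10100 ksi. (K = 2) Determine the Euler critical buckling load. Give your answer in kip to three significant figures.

P_cr ≈ 4.07 kip

I = πd⁴/64 = π×1.35⁴/64 = 0.1630 in⁴
Effective length L_e = K·L = 2 × 31.6 = 63.20 in
P_cr = π²EI / L_e² = π² × 10100×10³ × 0.1630 / 63.20² = 4.069×10^3 lb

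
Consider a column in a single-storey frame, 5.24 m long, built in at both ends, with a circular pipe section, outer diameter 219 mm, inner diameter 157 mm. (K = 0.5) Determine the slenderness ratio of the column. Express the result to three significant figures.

d_o = 219 mm, d_i = 157 mm
I = π(d_o⁴ − d_i⁴)/64 = π(219⁴ − 157.0⁴)/64 = 8.309×10^7 mm⁴
A = 1.831×10^4 mm²;  r_min = √(I/A) = √(8.309×10^7/1.831×10^4) = 67.37 mm
L_e = K·L = 0.5 × 5.24 m = 2.620 m = 2620.0 mm
λ = L_e / r_min = 2620.0 / 67.37 = 38.9

λ ≈ 38.9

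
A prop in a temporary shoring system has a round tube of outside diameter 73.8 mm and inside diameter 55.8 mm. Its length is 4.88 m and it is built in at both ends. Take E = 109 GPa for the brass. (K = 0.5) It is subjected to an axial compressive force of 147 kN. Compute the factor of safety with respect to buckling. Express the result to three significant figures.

d_o = 73.8 mm, d_i = 55.8 mm
I = π(d_o⁴ − d_i⁴)/64 = π(73.8⁴ − 55.80⁴)/64 = 9.802×10^5 mm⁴
I = 9.802×10^5 mm⁴ = 9.802×10^-7 m⁴
Effective length L_e = K·L = 0.5 × 4.88 = 2.440 m
P_cr = π²EI / L_e² = π² × 109×10⁹ × 9.802×10^-7 / 2.440² = 1.771×10^5 N
Factor of safety n = P_cr / P = 177.12 / 147 = 1.20

n ≈ 1.20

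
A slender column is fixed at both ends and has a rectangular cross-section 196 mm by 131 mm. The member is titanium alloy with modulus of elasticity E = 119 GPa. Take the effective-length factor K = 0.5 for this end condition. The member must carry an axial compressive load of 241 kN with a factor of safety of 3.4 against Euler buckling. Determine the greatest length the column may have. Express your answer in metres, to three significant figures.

L_max ≈ 14.5 m

Buckling occurs about the weak axis: I_min = h·b³/12 with b = 131 mm (the shorter side).
I_min = 196×131³/12 = 3.672×10^7 mm⁴
I = 3.672×10^-5 m⁴
Required critical load P_cr = n·P = 3.4 × 241 = 819.4 kN = 8.194×10^5 N
From P_cr = π²EI/(K·L)²:  L = (1/K)·√(π²EI/P_cr) = (1/0.5)·√(π²×1.19×10^11×3.672×10^-5/8.194×10^5)
L = 14.5 m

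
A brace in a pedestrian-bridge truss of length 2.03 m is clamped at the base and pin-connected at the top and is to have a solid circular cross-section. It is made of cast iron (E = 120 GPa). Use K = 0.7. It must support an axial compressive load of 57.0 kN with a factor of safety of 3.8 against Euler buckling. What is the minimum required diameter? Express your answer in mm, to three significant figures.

Required P_cr = n·P = 3.8 × 57.0 = 216.6 kN
L_e = K·L = 0.7 × 2.03 = 1.421 m
Required I = P_cr·L_e²/(π²E) = 2.166×10^5 × 1.421² / (π² × 1.20×10^11) = 3.693×10^-7 m⁴
I_req = 3.693×10^5 mm⁴
Solid circle: I = πd⁴/64  ⇒  d = (64I/π)^(1/4) = (64×3.693×10^5/π)^(1/4) = 52.4 mm

d ≈ 52.4 mm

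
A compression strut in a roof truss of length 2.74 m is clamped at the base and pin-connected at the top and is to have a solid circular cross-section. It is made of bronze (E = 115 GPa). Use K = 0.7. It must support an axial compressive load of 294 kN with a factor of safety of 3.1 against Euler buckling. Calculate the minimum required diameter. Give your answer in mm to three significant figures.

Required P_cr = n·P = 3.1 × 294 = 911.4 kN
L_e = K·L = 0.7 × 2.74 = 1.918 m
Required I = P_cr·L_e²/(π²E) = 9.114×10^5 × 1.918² / (π² × 1.15×10^11) = 2.954×10^-6 m⁴
I_req = 2.954×10^6 mm⁴
Solid circle: I = πd⁴/64  ⇒  d = (64I/π)^(1/4) = (64×2.954×10^6/π)^(1/4) = 88.1 mm

d ≈ 88.1 mm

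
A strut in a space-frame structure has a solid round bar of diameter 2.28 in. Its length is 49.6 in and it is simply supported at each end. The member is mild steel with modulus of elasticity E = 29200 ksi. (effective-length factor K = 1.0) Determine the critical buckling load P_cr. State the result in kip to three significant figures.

P_cr ≈ 155 kip

I = πd⁴/64 = π×2.28⁴/64 = 1.327 in⁴
Effective length L_e = K·L = 1 × 49.6 = 49.60 in
P_cr = π²EI / L_e² = π² × 29200×10³ × 1.327 / 49.60² = 1.554×10^5 lb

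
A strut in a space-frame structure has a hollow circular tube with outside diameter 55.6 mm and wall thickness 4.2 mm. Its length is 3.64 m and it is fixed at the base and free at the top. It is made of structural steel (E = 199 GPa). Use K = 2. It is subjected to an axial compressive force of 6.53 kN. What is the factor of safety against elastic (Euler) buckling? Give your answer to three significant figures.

Inner diameter d_i = 55.6 − 2×4.2 = 47.20 mm
I = π(d_o⁴ − d_i⁴)/64 = π(55.6⁴ − 47.20⁴)/64 = 2.255×10^5 mm⁴
I = 2.255×10^5 mm⁴ = 2.255×10^-7 m⁴
Effective length L_e = K·L = 2 × 3.64 = 7.280 m
P_cr = π²EI / L_e² = π² × 199×10⁹ × 2.255×10^-7 / 7.280² = 8.356×10^3 N
Factor of safety n = P_cr / P = 8.3556 / 6.53 = 1.28

n ≈ 1.28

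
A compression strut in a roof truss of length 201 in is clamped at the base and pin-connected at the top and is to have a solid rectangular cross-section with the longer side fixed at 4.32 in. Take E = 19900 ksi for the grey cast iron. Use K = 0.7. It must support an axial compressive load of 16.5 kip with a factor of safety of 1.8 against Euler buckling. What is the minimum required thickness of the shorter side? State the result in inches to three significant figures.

b ≈ 2.03 in

Required P_cr = n·P = 1.8 × 16.5 = 29.70 kip
L_e = K·L = 0.7 × 201 = 140.7 in
Required I = P_cr·L_e²/(π²E) = 2.970×10^4 × 140.7² / (π² × 1.99×10^7) = 2.994 in⁴
Rectangle, weak axis: I_min = h·b³/12 with h = 4.32 in fixed  ⇒  b = (12I/h)^(1/3) = 2.03 in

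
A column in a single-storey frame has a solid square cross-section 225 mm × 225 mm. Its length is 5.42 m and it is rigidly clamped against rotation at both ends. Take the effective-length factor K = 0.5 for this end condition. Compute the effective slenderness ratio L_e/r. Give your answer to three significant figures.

For a square r = a/√12 = 225/√12 = 64.95 mm
L_e = K·L = 0.5 × 5.42 m = 2.710 m = 2710.0 mm
λ = L_e / r_min = 2710.0 / 64.95 = 41.7

λ ≈ 41.7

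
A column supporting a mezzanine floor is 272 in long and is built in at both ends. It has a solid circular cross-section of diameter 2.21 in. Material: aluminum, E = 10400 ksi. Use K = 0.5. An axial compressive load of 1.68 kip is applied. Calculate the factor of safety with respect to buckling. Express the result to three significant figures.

n ≈ 3.87

I = πd⁴/64 = π×2.21⁴/64 = 1.171 in⁴
Effective length L_e = K·L = 0.5 × 272 = 136.0 in
P_cr = π²EI / L_e² = π² × 10400×10³ × 1.171 / 136.0² = 6.498×10^3 lb
Factor of safety n = P_cr / P = 6.4982 / 1.68 = 3.87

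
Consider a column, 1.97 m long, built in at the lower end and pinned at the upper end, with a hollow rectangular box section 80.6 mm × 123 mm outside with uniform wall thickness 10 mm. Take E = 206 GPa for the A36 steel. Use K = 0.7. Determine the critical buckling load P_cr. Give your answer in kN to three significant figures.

P_cr ≈ 3700 kN

Inner dimensions: h_i = 123 − 2×10 = 103.0 mm, b_i = 80.6 − 2×10 = 60.60 mm
Weak-axis I_min = (h_o·b_o³ − h_i·b_i³)/12 with b_o = 80.6, b_i = 60.60 mm (shorter outer/inner sides).
I_min = (123×80.6³ − 103.0×60.60³)/12 = 3.457×10^6 mm⁴
I = 3.457×10^6 mm⁴ = 3.457×10^-6 m⁴
Effective length L_e = K·L = 0.7 × 1.97 = 1.379 m
P_cr = π²EI / L_e² = π² × 206×10⁹ × 3.457×10^-6 / 1.379² = 3.696×10^6 N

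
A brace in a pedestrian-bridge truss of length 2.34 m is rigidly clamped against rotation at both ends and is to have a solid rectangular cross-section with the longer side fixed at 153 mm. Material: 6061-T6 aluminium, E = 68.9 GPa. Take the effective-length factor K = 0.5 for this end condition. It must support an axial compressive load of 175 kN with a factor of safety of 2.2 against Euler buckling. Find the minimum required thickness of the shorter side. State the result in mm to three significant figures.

Required P_cr = n·P = 2.2 × 175 = 385.0 kN
L_e = K·L = 0.5 × 2.34 = 1.170 m
Required I = P_cr·L_e²/(π²E) = 3.850×10^5 × 1.170² / (π² × 6.89×10^10) = 7.750×10^-7 m⁴
I_req = 7.750×10^5 mm⁴
Rectangle, weak axis: I_min = h·b³/12 with h = 153 mm fixed  ⇒  b = (12I/h)^(1/3) = 39.3 mm

b ≈ 39.3 mm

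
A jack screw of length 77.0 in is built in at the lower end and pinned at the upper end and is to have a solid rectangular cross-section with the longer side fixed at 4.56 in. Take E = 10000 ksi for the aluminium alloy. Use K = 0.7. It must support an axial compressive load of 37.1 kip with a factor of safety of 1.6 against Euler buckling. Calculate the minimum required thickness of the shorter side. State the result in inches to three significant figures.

Required P_cr = n·P = 1.6 × 37.1 = 59.36 kip
L_e = K·L = 0.7 × 77.0 = 53.90 in
Required I = P_cr·L_e²/(π²E) = 5.936×10^4 × 53.90² / (π² × 1.00×10^7) = 1.747 in⁴
Rectangle, weak axis: I_min = h·b³/12 with h = 4.56 in fixed  ⇒  b = (12I/h)^(1/3) = 1.66 in

b ≈ 1.66 in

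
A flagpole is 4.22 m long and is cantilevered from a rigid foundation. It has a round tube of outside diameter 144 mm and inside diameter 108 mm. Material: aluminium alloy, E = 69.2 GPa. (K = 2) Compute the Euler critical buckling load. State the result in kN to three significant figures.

d_o = 144 mm, d_i = 108 mm
I = π(d_o⁴ − d_i⁴)/64 = π(144⁴ − 108.0⁴)/64 = 1.443×10^7 mm⁴
I = 1.443×10^7 mm⁴ = 1.443×10^-5 m⁴
Effective length L_e = K·L = 2 × 4.22 = 8.440 m
P_cr = π²EI / L_e² = π² × 69.2×10⁹ × 1.443×10^-5 / 8.440² = 1.383×10^5 N

P_cr ≈ 138 kN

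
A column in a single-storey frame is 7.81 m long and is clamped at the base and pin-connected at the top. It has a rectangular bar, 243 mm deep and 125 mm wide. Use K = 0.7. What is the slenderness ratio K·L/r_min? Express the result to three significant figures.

λ ≈ 152

For a rectangle r_min = b/√12 = 125/√12 = 36.08 mm
L_e = K·L = 0.7 × 7.81 m = 5.467 m = 5467.0 mm
λ = L_e / r_min = 5467.0 / 36.08 = 152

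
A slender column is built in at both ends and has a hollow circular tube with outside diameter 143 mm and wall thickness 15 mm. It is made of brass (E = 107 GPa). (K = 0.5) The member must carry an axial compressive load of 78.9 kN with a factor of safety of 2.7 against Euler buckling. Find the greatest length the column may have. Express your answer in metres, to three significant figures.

L_max ≈ 15.8 m

Inner diameter d_i = 143 − 2×15 = 113.0 mm
I = π(d_o⁴ − d_i⁴)/64 = π(143⁴ − 113.0⁴)/64 = 1.252×10^7 mm⁴
I = 1.252×10^-5 m⁴
Required critical load P_cr = n·P = 2.7 × 78.9 = 213.0 kN = 2.130×10^5 N
From P_cr = π²EI/(K·L)²:  L = (1/K)·√(π²EI/P_cr) = (1/0.5)·√(π²×1.07×10^11×1.252×10^-5/2.130×10^5)
L = 15.8 m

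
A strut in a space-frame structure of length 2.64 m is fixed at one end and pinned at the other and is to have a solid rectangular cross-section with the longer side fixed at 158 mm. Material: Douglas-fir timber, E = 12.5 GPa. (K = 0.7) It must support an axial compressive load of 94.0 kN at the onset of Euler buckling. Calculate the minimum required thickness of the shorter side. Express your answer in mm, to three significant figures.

b ≈ 58.2 mm

L_e = K·L = 0.7 × 2.64 = 1.848 m
Required I = P_cr·L_e²/(π²E) = 9.400×10^4 × 1.848² / (π² × 1.25×10^10) = 2.602×10^-6 m⁴
I_req = 2.602×10^6 mm⁴
Rectangle, weak axis: I_min = h·b³/12 with h = 158 mm fixed  ⇒  b = (12I/h)^(1/3) = 58.2 mm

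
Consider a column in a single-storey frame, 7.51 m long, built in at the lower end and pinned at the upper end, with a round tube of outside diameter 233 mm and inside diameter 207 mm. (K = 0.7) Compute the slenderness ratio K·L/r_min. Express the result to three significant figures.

d_o = 233 mm, d_i = 207 mm
I = π(d_o⁴ − d_i⁴)/64 = π(233⁴ − 207.0⁴)/64 = 5.455×10^7 mm⁴
A = 8.985×10^3 mm²;  r_min = √(I/A) = √(5.455×10^7/8.985×10^3) = 77.92 mm
L_e = K·L = 0.7 × 7.51 m = 5.257 m = 5257.0 mm
λ = L_e / r_min = 5257.0 / 77.92 = 67.5

λ ≈ 67.5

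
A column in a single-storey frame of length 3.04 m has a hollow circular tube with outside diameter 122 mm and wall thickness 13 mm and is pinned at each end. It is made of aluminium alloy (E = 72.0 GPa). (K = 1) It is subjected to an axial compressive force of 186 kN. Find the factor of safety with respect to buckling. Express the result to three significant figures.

n ≈ 2.77

Inner diameter d_i = 122 − 2×13 = 96.00 mm
I = π(d_o⁴ − d_i⁴)/64 = π(122⁴ − 96.00⁴)/64 = 6.705×10^6 mm⁴
I = 6.705×10^6 mm⁴ = 6.705×10^-6 m⁴
Effective length L_e = K·L = 1 × 3.04 = 3.040 m
P_cr = π²EI / L_e² = π² × 72.0×10⁹ × 6.705×10^-6 / 3.040² = 5.156×10^5 N
Factor of safety n = P_cr / P = 515.59 / 186 = 2.77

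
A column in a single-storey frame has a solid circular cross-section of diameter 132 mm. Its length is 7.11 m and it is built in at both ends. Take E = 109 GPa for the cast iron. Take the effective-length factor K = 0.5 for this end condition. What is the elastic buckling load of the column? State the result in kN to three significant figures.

P_cr ≈ 1270 kN

I = πd⁴/64 = π×132⁴/64 = 1.490×10^7 mm⁴
I = 1.490×10^7 mm⁴ = 1.490×10^-5 m⁴
Effective length L_e = K·L = 0.5 × 7.11 = 3.555 m
P_cr = π²EI / L_e² = π² × 109×10⁹ × 1.490×10^-5 / 3.555² = 1.269×10^6 N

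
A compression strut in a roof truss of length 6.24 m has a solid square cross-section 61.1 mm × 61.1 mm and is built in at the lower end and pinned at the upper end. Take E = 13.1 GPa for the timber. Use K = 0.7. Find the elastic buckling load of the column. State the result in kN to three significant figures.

I = a⁴/12 = 61.1⁴/12 = 1.161×10^6 mm⁴
I = 1.161×10^6 mm⁴ = 1.161×10^-6 m⁴
Effective length L_e = K·L = 0.7 × 6.24 = 4.368 m
P_cr = π²EI / L_e² = π² × 13.1×10⁹ × 1.161×10^-6 / 4.368² = 7.870×10^3 N

P_cr ≈ 7.87 kN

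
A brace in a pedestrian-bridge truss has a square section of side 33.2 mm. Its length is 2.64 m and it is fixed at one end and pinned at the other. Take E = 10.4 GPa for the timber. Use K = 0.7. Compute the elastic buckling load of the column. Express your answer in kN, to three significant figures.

P_cr ≈ 3.04 kN

I = a⁴/12 = 33.2⁴/12 = 1.012×10^5 mm⁴
I = 1.012×10^5 mm⁴ = 1.012×10^-7 m⁴
Effective length L_e = K·L = 0.7 × 2.64 = 1.848 m
P_cr = π²EI / L_e² = π² × 10.4×10⁹ × 1.012×10^-7 / 1.848² = 3.043×10^3 N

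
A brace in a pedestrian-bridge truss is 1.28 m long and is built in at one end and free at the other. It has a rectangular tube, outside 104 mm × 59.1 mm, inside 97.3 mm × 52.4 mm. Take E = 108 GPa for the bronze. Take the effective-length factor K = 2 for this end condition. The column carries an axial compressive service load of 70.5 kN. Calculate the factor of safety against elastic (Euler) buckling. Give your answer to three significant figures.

n ≈ 1.44

Weak-axis I_min = (h_o·b_o³ − h_i·b_i³)/12 with b_o = 59.1, b_i = 52.40 mm (shorter outer/inner sides).
I_min = (104×59.1³ − 97.30×52.40³)/12 = 6.224×10^5 mm⁴
I = 6.224×10^5 mm⁴ = 6.224×10^-7 m⁴
Effective length L_e = K·L = 2 × 1.28 = 2.560 m
P_cr = π²EI / L_e² = π² × 108×10⁹ × 6.224×10^-7 / 2.560² = 1.012×10^5 N
Factor of safety n = P_cr / P = 101.23 / 70.5 = 1.44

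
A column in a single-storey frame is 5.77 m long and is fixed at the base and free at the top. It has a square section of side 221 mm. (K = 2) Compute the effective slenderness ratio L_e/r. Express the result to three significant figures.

λ ≈ 181

For a square r = a/√12 = 221/√12 = 63.80 mm
L_e = K·L = 2 × 5.77 m = 11.54 m = 11540 mm
λ = L_e / r_min = 11540 / 63.80 = 181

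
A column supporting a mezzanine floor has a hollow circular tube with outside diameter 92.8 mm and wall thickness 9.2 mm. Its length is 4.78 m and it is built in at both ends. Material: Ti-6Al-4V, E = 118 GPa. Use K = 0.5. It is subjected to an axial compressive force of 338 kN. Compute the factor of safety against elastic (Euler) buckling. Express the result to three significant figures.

Inner diameter d_i = 92.8 − 2×9.2 = 74.40 mm
I = π(d_o⁴ − d_i⁴)/64 = π(92.8⁴ − 74.40⁴)/64 = 2.136×10^6 mm⁴
I = 2.136×10^6 mm⁴ = 2.136×10^-6 m⁴
Effective length L_e = K·L = 0.5 × 4.78 = 2.390 m
P_cr = π²EI / L_e² = π² × 118×10⁹ × 2.136×10^-6 / 2.390² = 4.356×10^5 N
Factor of safety n = P_cr / P = 435.59 / 338 = 1.29

n ≈ 1.29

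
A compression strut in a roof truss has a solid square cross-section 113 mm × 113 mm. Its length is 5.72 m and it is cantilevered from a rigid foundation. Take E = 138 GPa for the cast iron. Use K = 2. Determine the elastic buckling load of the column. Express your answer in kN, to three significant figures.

I = a⁴/12 = 113⁴/12 = 1.359×10^7 mm⁴
I = 1.359×10^7 mm⁴ = 1.359×10^-5 m⁴
Effective length L_e = K·L = 2 × 5.72 = 11.44 m
P_cr = π²EI / L_e² = π² × 138×10⁹ × 1.359×10^-5 / 11.44² = 1.414×10^5 N

P_cr ≈ 141 kN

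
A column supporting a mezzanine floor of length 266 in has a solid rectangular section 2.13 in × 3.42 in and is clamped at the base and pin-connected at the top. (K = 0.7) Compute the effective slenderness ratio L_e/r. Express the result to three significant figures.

Buckling occurs about the weak axis: I_min = h·b³/12 with b = 2.13 in (the shorter side).
I_min = 3.42×2.13³/12 = 2.754 in⁴
A = 7.285 in²;  r_min = √(I/A) = √(2.754/7.285) = 0.6149 in
L_e = K·L = 0.7 × 266 = 186.2 in
λ = L_e / r_min = 186.20 / 0.6149 = 303

λ ≈ 303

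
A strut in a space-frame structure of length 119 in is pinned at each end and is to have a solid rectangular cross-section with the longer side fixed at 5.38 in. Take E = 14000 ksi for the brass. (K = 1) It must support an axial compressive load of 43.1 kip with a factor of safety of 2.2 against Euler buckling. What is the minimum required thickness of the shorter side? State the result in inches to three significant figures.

Required P_cr = n·P = 2.2 × 43.1 = 94.82 kip
L_e = K·L = 1 × 119 = 119.0 in
Required I = P_cr·L_e²/(π²E) = 9.482×10^4 × 119.0² / (π² × 1.40×10^7) = 9.718 in⁴
Rectangle, weak axis: I_min = h·b³/12 with h = 5.38 in fixed  ⇒  b = (12I/h)^(1/3) = 2.79 in

b ≈ 2.79 in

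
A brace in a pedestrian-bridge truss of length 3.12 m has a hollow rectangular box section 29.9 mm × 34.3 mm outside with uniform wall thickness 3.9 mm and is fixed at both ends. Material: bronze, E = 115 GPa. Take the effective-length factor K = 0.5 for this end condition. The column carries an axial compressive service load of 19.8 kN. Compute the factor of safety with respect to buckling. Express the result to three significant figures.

n ≈ 1.24

Inner dimensions: h_i = 34.3 − 2×3.9 = 26.50 mm, b_i = 29.9 − 2×3.9 = 22.10 mm
Weak-axis I_min = (h_o·b_o³ − h_i·b_i³)/12 with b_o = 29.9, b_i = 22.10 mm (shorter outer/inner sides).
I_min = (34.3×29.9³ − 26.50×22.10³)/12 = 5.257×10^4 mm⁴
I = 5.257×10^4 mm⁴ = 5.257×10^-8 m⁴
Effective length L_e = K·L = 0.5 × 3.12 = 1.560 m
P_cr = π²EI / L_e² = π² × 115×10⁹ × 5.257×10^-8 / 1.560² = 2.452×10^4 N
Factor of safety n = P_cr / P = 24.518 / 19.8 = 1.24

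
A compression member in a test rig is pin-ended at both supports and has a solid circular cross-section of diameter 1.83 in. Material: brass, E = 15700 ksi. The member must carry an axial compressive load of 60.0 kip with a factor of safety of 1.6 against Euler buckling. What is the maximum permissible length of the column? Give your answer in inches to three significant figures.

L_max ≈ 29.8 in

I = πd⁴/64 = π×1.83⁴/64 = 0.5505 in⁴
Required critical load P_cr = n·P = 1.6 × 60.0 = 96.00 kip = 9.600×10^4 lb
From P_cr = π²EI/(K·L)²:  L = (1/K)·√(π²EI/P_cr) = (1/1)·√(π²×1.57×10^7×0.5505/9.600×10^4)
L = 29.8 in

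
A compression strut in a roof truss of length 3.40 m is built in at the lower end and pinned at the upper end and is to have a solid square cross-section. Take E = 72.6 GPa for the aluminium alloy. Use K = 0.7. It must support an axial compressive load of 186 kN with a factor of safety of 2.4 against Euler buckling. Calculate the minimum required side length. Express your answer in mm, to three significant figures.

a ≈ 80.7 mm

Required P_cr = n·P = 2.4 × 186 = 446.4 kN
L_e = K·L = 0.7 × 3.40 = 2.380 m
Required I = P_cr·L_e²/(π²E) = 4.464×10^5 × 2.380² / (π² × 7.26×10^10) = 3.529×10^-6 m⁴
I_req = 3.529×10^6 mm⁴
Solid square: I = a⁴/12  ⇒  a = (12I)^(1/4) = (12×3.529×10^6)^(1/4) = 80.7 mm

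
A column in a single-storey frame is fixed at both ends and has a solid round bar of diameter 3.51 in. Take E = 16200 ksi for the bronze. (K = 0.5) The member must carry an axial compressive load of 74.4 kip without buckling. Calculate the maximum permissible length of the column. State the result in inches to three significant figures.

L_max ≈ 253 in

I = πd⁴/64 = π×3.51⁴/64 = 7.451 in⁴
At the buckling limit P_cr = P = 7.440×10^4 lb
From P_cr = π²EI/(K·L)²:  L = (1/K)·√(π²EI/P_cr) = (1/0.5)·√(π²×1.62×10^7×7.451/7.440×10^4)
L = 253 in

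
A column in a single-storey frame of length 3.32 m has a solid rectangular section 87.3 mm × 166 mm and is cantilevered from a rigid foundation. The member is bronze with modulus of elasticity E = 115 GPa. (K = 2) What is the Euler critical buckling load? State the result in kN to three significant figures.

P_cr ≈ 237 kN

Buckling occurs about the weak axis: I_min = h·b³/12 with b = 87.3 mm (the shorter side).
I_min = 166×87.3³/12 = 9.204×10^6 mm⁴
I = 9.204×10^6 mm⁴ = 9.204×10^-6 m⁴
Effective length L_e = K·L = 2 × 3.32 = 6.640 m
P_cr = π²EI / L_e² = π² × 115×10⁹ × 9.204×10^-6 / 6.640² = 2.369×10^5 N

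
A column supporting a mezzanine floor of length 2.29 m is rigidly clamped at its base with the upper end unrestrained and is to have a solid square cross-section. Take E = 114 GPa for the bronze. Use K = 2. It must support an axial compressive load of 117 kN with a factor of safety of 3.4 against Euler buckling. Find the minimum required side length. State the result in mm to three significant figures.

Required P_cr = n·P = 3.4 × 117 = 397.8 kN
L_e = K·L = 2 × 2.29 = 4.580 m
Required I = P_cr·L_e²/(π²E) = 3.978×10^5 × 4.580² / (π² × 1.14×10^11) = 7.416×10^-6 m⁴
I_req = 7.416×10^6 mm⁴
Solid square: I = a⁴/12  ⇒  a = (12I)^(1/4) = (12×7.416×10^6)^(1/4) = 97.1 mm

a ≈ 97.1 mm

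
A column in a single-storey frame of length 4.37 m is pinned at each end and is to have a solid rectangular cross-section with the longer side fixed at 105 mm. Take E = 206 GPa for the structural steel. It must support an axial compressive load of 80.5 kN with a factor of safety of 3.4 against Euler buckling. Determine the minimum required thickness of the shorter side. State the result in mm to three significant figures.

b ≈ 66.5 mm

Required P_cr = n·P = 3.4 × 80.5 = 273.7 kN
L_e = K·L = 1 × 4.37 = 4.370 m
Required I = P_cr·L_e²/(π²E) = 2.737×10^5 × 4.370² / (π² × 2.06×10^11) = 2.571×10^-6 m⁴
I_req = 2.571×10^6 mm⁴
Rectangle, weak axis: I_min = h·b³/12 with h = 105 mm fixed  ⇒  b = (12I/h)^(1/3) = 66.5 mm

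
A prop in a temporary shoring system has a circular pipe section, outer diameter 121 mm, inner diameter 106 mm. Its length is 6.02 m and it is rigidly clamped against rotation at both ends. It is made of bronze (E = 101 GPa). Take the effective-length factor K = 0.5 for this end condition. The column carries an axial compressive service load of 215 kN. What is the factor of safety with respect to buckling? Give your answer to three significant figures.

d_o = 121 mm, d_i = 106 mm
I = π(d_o⁴ − d_i⁴)/64 = π(121⁴ − 106.0⁴)/64 = 4.325×10^6 mm⁴
I = 4.325×10^6 mm⁴ = 4.325×10^-6 m⁴
Effective length L_e = K·L = 0.5 × 6.02 = 3.010 m
P_cr = π²EI / L_e² = π² × 101×10⁹ × 4.325×10^-6 / 3.010² = 4.759×10^5 N
Factor of safety n = P_cr / P = 475.87 / 215 = 2.21

n ≈ 2.21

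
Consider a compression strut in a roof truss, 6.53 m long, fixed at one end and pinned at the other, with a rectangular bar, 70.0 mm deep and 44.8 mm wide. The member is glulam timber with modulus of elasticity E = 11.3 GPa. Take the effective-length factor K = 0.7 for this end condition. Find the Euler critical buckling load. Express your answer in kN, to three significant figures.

P_cr ≈ 2.80 kN

Buckling occurs about the weak axis: I_min = h·b³/12 with b = 44.8 mm (the shorter side).
I_min = 70.0×44.8³/12 = 5.245×10^5 mm⁴
I = 5.245×10^5 mm⁴ = 5.245×10^-7 m⁴
Effective length L_e = K·L = 0.7 × 6.53 = 4.571 m
P_cr = π²EI / L_e² = π² × 11.3×10⁹ × 5.245×10^-7 / 4.571² = 2.800×10^3 N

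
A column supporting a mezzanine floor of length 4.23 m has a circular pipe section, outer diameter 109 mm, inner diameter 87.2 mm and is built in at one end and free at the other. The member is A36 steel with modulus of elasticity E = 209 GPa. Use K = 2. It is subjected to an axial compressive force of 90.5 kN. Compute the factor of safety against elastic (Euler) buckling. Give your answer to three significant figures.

n ≈ 1.30

d_o = 109 mm, d_i = 87.2 mm
I = π(d_o⁴ − d_i⁴)/64 = π(109⁴ − 87.20⁴)/64 = 4.091×10^6 mm⁴
I = 4.091×10^6 mm⁴ = 4.091×10^-6 m⁴
Effective length L_e = K·L = 2 × 4.23 = 8.460 m
P_cr = π²EI / L_e² = π² × 209×10⁹ × 4.091×10^-6 / 8.460² = 1.179×10^5 N
Factor of safety n = P_cr / P = 117.90 / 90.5 = 1.30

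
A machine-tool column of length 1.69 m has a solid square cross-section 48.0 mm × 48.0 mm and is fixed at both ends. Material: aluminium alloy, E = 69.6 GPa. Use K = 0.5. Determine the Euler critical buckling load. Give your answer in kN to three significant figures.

P_cr ≈ 426 kN

I = a⁴/12 = 48.0⁴/12 = 4.424×10^5 mm⁴
I = 4.424×10^5 mm⁴ = 4.424×10^-7 m⁴
Effective length L_e = K·L = 0.5 × 1.69 = 0.8450 m
P_cr = π²EI / L_e² = π² × 69.6×10⁹ × 4.424×10^-7 / 0.8450² = 4.256×10^5 N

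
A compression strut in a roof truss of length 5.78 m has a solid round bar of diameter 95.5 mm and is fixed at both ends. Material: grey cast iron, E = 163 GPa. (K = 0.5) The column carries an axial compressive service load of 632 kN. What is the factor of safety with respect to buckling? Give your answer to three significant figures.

I = πd⁴/64 = π×95.5⁴/64 = 4.083×10^6 mm⁴
I = 4.083×10^6 mm⁴ = 4.083×10^-6 m⁴
Effective length L_e = K·L = 0.5 × 5.78 = 2.890 m
P_cr = π²EI / L_e² = π² × 163×10⁹ × 4.083×10^-6 / 2.890² = 7.865×10^5 N
Factor of safety n = P_cr / P = 786.46 / 632 = 1.24

n ≈ 1.24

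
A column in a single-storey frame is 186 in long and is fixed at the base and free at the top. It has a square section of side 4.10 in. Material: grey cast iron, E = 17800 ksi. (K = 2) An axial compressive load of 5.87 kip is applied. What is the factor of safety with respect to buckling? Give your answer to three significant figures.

I = a⁴/12 = 4.10⁴/12 = 23.55 in⁴
Effective length L_e = K·L = 2 × 186 = 372.0 in
P_cr = π²EI / L_e² = π² × 17800×10³ × 23.55 / 372.0² = 2.989×10^4 lb
Factor of safety n = P_cr / P = 29.894 / 5.87 = 5.09

n ≈ 5.09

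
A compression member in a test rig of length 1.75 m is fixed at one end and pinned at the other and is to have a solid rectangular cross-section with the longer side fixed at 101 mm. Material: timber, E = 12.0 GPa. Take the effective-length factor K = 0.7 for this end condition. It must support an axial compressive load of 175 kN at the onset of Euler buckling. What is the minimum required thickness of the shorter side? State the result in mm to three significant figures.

L_e = K·L = 0.7 × 1.75 = 1.225 m
Required I = P_cr·L_e²/(π²E) = 1.750×10^5 × 1.225² / (π² × 1.20×10^10) = 2.217×10^-6 m⁴
I_req = 2.217×10^6 mm⁴
Rectangle, weak axis: I_min = h·b³/12 with h = 101 mm fixed  ⇒  b = (12I/h)^(1/3) = 64.1 mm

b ≈ 64.1 mm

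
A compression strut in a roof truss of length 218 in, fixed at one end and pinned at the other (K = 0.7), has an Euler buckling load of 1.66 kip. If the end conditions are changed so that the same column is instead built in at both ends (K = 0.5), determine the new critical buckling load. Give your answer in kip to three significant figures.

P_cr ≈ 3.25 kip

P_cr ∝ 1/K², so P_cr,new = P_cr,old × (K_old/K_new)² = 1.66 × (0.7/0.5)²
= 1.66 × 1.960 = 3.25 kip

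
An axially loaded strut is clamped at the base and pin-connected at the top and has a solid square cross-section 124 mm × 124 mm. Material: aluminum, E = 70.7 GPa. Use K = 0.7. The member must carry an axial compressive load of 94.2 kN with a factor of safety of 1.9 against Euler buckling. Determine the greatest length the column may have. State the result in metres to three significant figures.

I = a⁴/12 = 124⁴/12 = 1.970×10^7 mm⁴
I = 1.970×10^-5 m⁴
Required critical load P_cr = n·P = 1.9 × 94.2 = 179.0 kN = 1.790×10^5 N
From P_cr = π²EI/(K·L)²:  L = (1/K)·√(π²EI/P_cr) = (1/0.7)·√(π²×7.07×10^10×1.970×10^-5/1.790×10^5)
L = 12.5 m

L_max ≈ 12.5 m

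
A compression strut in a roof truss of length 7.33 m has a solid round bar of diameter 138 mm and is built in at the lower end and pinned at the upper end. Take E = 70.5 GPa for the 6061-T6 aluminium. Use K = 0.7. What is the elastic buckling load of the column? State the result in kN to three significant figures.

I = πd⁴/64 = π×138⁴/64 = 1.780×10^7 mm⁴
I = 1.780×10^7 mm⁴ = 1.780×10^-5 m⁴
Effective length L_e = K·L = 0.7 × 7.33 = 5.131 m
P_cr = π²EI / L_e² = π² × 70.5×10⁹ × 1.780×10^-5 / 5.131² = 4.705×10^5 N

P_cr ≈ 471 kN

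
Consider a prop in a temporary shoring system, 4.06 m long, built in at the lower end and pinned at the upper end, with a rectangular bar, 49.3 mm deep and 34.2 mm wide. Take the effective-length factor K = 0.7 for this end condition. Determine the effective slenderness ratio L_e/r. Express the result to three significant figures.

Buckling occurs about the weak axis: I_min = h·b³/12 with b = 34.2 mm (the shorter side).
I_min = 49.3×34.2³/12 = 1.643×10^5 mm⁴
A = 1.686×10^3 mm²;  r_min = √(I/A) = √(1.643×10^5/1.686×10^3) = 9.873 mm
L_e = K·L = 0.7 × 4.06 m = 2.842 m = 2842.0 mm
λ = L_e / r_min = 2842.0 / 9.873 = 288

λ ≈ 288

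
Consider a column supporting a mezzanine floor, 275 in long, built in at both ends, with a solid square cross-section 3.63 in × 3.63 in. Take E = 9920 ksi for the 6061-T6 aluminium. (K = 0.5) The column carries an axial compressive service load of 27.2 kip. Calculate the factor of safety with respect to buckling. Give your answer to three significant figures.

I = a⁴/12 = 3.63⁴/12 = 14.47 in⁴
Effective length L_e = K·L = 0.5 × 275 = 137.5 in
P_cr = π²EI / L_e² = π² × 9920×10³ × 14.47 / 137.5² = 7.493×10^4 lb
Factor of safety n = P_cr / P = 74.929 / 27.2 = 2.75

n ≈ 2.75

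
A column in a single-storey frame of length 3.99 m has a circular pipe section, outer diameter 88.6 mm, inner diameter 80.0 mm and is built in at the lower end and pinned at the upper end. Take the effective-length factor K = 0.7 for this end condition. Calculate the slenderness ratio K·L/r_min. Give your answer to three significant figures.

d_o = 88.6 mm, d_i = 80.0 mm
I = π(d_o⁴ − d_i⁴)/64 = π(88.6⁴ − 80.00⁴)/64 = 1.014×10^6 mm⁴
A = 1.139×10^3 mm²;  r_min = √(I/A) = √(1.014×10^6/1.139×10^3) = 29.84 mm
L_e = K·L = 0.7 × 3.99 m = 2.793 m = 2793.0 mm
λ = L_e / r_min = 2793.0 / 29.84 = 93.6

λ ≈ 93.6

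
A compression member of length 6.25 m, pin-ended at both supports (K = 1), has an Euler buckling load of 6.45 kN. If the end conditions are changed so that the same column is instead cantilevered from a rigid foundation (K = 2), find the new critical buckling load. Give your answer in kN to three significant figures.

P_cr ≈ 1.61 kN

P_cr ∝ 1/K², so P_cr,new = P_cr,old × (K_old/K_new)² = 6.45 × (1/2)²
= 6.45 × 0.2500 = 1.61 kN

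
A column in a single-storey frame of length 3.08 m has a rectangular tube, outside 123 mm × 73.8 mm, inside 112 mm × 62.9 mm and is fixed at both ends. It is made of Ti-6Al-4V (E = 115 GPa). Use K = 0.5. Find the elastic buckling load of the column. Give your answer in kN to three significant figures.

Weak-axis I_min = (h_o·b_o³ − h_i·b_i³)/12 with b_o = 73.8, b_i = 62.90 mm (shorter outer/inner sides).
I_min = (123×73.8³ − 112.0×62.90³)/12 = 1.797×10^6 mm⁴
I = 1.797×10^6 mm⁴ = 1.797×10^-6 m⁴
Effective length L_e = K·L = 0.5 × 3.08 = 1.540 m
P_cr = π²EI / L_e² = π² × 115×10⁹ × 1.797×10^-6 / 1.540² = 8.601×10^5 N

P_cr ≈ 860 kN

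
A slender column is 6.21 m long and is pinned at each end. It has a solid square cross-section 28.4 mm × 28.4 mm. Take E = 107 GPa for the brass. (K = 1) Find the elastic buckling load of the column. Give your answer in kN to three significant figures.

P_cr ≈ 1.48 kN

I = a⁴/12 = 28.4⁴/12 = 5.421×10^4 mm⁴
I = 5.421×10^4 mm⁴ = 5.421×10^-8 m⁴
Effective length L_e = K·L = 1 × 6.21 = 6.210 m
P_cr = π²EI / L_e² = π² × 107×10⁹ × 5.421×10^-8 / 6.210² = 1.485×10^3 N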